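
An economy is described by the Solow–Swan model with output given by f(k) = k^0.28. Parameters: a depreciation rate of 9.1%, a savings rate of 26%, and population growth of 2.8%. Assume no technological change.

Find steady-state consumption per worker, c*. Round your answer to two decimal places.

Steady state requires s·f(k) = (n + δ)·k, i.e. s·k^α = (n + δ)·k.
Dividing both sides by k: k^(1−α) = s / (n + δ).
k^0.72 = 0.26 / (0.028 + 0.091) = 0.26 / 0.119 = 2.1849
k* = 2.1849^(1/0.72) ≈ 2.9610
y* = (k*)^α = 2.9610^0.28 ≈ 1.3552
c* = (1 − s)·y* = (1 − 0.26) × 1.3552 ≈ 1.0028

c* = 1.00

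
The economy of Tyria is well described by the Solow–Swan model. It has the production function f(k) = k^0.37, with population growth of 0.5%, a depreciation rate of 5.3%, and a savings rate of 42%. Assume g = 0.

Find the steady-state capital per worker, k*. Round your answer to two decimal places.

k* = 23.16

Steady state requires s·f(k) = (n + δ)·k, i.e. s·k^α = (n + δ)·k.
Rearranging, k^(1−α) = s / (n + δ).
k^0.63 = 0.42 / (0.005 + 0.053) = 0.42 / 0.058 = 7.2414
k* = 7.2414^(1/0.63) ≈ 23.1632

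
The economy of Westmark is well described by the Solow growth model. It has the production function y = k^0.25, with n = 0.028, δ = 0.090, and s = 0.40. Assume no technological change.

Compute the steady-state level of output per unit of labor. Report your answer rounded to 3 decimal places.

y* ≈ 1.502

In steady state, investment equals break-even investment: s·k^α = (n + δ)·k.
Dividing both sides by k: k^(1−α) = s / (n + δ).
k^0.75 = 0.40 / (0.028 + 0.090) = 0.40 / 0.118 = 3.3898
k* = 3.3898^(1/0.75) ≈ 5.0921
y* = (k*)^α = 5.0921^0.25 ≈ 1.5022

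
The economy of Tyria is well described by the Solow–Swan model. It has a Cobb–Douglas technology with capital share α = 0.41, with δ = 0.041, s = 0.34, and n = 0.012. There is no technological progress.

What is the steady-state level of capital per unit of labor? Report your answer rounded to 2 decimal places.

In steady state, investment equals break-even investment: s·k^α = (n + δ)·k.
Dividing both sides by k: k^(1−α) = s / (n + δ).
k^0.59 = 0.34 / (0.012 + 0.041) = 0.34 / 0.053 = 6.4151
k* = 6.4151^(1/0.59) ≈ 23.3422

k* = 23.34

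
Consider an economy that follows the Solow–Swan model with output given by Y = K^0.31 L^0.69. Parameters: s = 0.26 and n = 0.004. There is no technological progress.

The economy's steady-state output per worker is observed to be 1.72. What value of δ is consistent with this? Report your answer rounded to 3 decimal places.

At the steady state, Δk = 0, so s·k^α = (n + δ)·k.
Since y* = [s/(n + δ)]^(α/(1−α)), we have s/(n + δ) = (y*)^((1−α)/α) = 1.72^2.2258 = 3.3438.
Therefore n + δ = s / 3.3438 = 0.26 / 3.3438 = 0.0778, so δ = 0.0778 − 0.004 = 0.0738.

δ ≈ 0.074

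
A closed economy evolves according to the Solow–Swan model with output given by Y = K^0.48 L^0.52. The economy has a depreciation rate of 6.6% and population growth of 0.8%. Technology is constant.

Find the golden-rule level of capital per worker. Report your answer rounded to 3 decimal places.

k_gold ≈ 36.438

The golden rule sets f'(k) = n + δ, i.e. α·k^(α−1) = n + δ.
So k^(1−α) = α / (n + δ) = 0.48 / 0.074 = 6.4865.
k_gold = 6.4865^(1/0.52) ≈ 36.4383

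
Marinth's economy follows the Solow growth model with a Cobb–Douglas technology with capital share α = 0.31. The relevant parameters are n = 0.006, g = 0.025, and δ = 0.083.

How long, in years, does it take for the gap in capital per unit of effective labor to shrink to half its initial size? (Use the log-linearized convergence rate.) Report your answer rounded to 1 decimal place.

Near the steady state the convergence rate is λ = (1 − α)(n + g + δ).
λ = (1 − 0.31) × 0.114 = 0.69 × 0.114 = 0.07866
Half-life = ln 2 / λ = 0.6931 / 0.07866 ≈ 8.81 years

t_½ ≈ 8.8 years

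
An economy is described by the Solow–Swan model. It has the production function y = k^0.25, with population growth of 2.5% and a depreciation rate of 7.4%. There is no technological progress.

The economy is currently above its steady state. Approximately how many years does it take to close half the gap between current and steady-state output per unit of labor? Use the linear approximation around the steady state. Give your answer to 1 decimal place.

half-life ≈ 9.3 years

Near the steady state the convergence rate is λ = (1 − α)(n + δ).
λ = (1 − 0.25) × 0.099 = 0.75 × 0.099 = 0.07425
Half-life = ln 2 / λ = 0.6931 / 0.07425 ≈ 9.33 years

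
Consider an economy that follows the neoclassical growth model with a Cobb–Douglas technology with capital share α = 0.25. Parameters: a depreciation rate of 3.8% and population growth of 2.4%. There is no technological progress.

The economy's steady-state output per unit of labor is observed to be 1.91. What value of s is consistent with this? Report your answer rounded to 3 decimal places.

s ≈ 0.432

Steady state requires s·f(k) = (n + δ)·k, i.e. s·k^α = (n + δ)·k.
Since y* = [s/(n + δ)]^(α/(1−α)), we have s/(n + δ) = (y*)^((1−α)/α) = 1.91^3 = 6.9679.
Therefore s = 6.9679 × (n + δ) = 6.9679 × 0.062 = 0.4320.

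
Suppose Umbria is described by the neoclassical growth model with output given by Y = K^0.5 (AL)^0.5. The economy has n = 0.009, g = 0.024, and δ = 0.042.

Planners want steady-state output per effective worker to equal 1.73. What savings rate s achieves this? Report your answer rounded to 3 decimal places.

At the steady state, Δk = 0, so s·k^α = (n + g + δ)·k.
Since y* = [s/(n + g + δ)]^(α/(1−α)), we have s/(n + g + δ) = (y*)^((1−α)/α) = 1.73^1 = 1.7300.
Therefore s = 1.7300 × (n + g + δ) = 1.7300 × 0.075 = 0.1298.

s ≈ 0.130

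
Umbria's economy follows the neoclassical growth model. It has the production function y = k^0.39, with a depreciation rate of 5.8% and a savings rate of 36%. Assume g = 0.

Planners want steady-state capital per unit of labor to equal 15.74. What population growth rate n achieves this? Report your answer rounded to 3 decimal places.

n ≈ 0.009

In steady state, investment equals break-even investment: s·k^α = (n + δ)·k.
So s / (n + δ) = (k*)^(1−α) = 15.74^0.61 = 5.3725.
Therefore n + δ = s / 5.3725 = 0.36 / 5.3725 = 0.0670, so n = 0.0670 − 0.058 = 0.0090.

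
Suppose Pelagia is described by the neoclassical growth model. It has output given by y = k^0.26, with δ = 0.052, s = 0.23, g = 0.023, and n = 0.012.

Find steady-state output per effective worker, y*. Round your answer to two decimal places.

In steady state, investment equals break-even investment: s·k^α = (n + g + δ)·k.
Dividing both sides by k: k^(1−α) = s / (n + g + δ).
k^0.74 = 0.23 / (0.012 + 0.023 + 0.052) = 0.23 / 0.087 = 2.6437
k* = 2.6437^(1/0.74) ≈ 3.7201
y* = (k*)^α = 3.7201^0.26 ≈ 1.4072

y* ≈ 1.41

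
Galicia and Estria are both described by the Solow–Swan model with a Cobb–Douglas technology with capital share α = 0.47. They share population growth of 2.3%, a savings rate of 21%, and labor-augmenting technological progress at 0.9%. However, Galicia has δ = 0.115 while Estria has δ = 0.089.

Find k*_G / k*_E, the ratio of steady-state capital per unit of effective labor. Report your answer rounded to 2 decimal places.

Steady-state k* = [s/(n + g + δ)]^(1/(1−α)), so the ratio is [ (s_G/(n + g + δ)_G) / (s_E/(n + g + δ)_E) ]^1.8868.
s_G/(n + g + δ)_G = 0.21/0.147 = 1.4286; s_E/(n + g + δ)_E = 0.21/0.121 = 1.7355.
Ratio = (1.4286/1.7355)^1.8868 = 0.8232^1.8868 ≈ 0.6927

ratio ≈ 0.69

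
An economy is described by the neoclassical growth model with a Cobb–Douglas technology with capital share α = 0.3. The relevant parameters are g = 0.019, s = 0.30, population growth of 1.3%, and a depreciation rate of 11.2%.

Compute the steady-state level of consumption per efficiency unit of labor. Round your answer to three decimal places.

c* ≈ 0.959

At the steady state, Δk = 0, so s·k^α = (n + g + δ)·k.
Dividing both sides by k: k^(1−α) = s / (n + g + δ).
k^0.7 = 0.30 / (0.013 + 0.019 + 0.112) = 0.30 / 0.144 = 2.0833
k* = 2.0833^(1/0.7) ≈ 2.8534
y* = (k*)^α = 2.8534^0.3 ≈ 1.3696
c* = (1 − s)·y* = (1 − 0.30) × 1.3696 ≈ 0.9587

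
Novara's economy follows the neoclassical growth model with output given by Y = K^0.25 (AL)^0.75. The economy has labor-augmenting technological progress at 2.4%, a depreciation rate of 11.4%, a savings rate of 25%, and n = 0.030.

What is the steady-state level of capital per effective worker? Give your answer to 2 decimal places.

At the steady state, Δk = 0, so s·k^α = (n + g + δ)·k.
Rearranging, k^(1−α) = s / (n + g + δ).
k^0.75 = 0.25 / (0.030 + 0.024 + 0.114) = 0.25 / 0.168 = 1.4881
k* = 1.4881^(1/0.75) ≈ 1.6989

k* ≈ 1.70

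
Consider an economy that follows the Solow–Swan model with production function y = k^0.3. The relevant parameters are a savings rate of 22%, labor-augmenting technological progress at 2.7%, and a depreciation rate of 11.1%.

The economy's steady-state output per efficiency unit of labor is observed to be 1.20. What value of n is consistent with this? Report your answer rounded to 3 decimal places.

In steady state, investment equals break-even investment: s·k^α = (n + g + δ)·k.
Since y* = [s/(n + g + δ)]^(α/(1−α)), we have s/(n + g + δ) = (y*)^((1−α)/α) = 1.20^2.3333 = 1.5302.
Therefore n + g + δ = s / 1.5302 = 0.22 / 1.5302 = 0.1438, so n = 0.1438 − 0.138 = 0.0058.

n ≈ 0.006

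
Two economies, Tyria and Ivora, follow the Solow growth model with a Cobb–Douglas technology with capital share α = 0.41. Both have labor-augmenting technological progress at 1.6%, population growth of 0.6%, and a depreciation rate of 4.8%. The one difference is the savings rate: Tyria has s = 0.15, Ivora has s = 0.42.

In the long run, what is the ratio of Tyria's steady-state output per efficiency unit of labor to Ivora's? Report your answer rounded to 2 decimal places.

Steady-state y* = [s/(n + g + δ)]^(α/(1−α)), so the ratio is [ (s_T/(n + g + δ)_T) / (s_I/(n + g + δ)_I) ]^0.6949.
s_T/(n + g + δ)_T = 0.15/0.070 = 2.1429; s_I/(n + g + δ)_I = 0.42/0.070 = 6.0000.
Ratio = (2.1429/6.0000)^0.6949 = 0.3572^0.6949 ≈ 0.4890

ratio ≈ 0.49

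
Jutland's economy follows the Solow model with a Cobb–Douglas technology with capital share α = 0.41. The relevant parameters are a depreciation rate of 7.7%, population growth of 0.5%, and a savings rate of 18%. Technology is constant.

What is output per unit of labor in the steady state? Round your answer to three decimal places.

At the steady state, Δk = 0, so s·k^α = (n + δ)·k.
Rearranging, k^(1−α) = s / (n + δ).
k^0.59 = 0.18 / (0.005 + 0.077) = 0.18 / 0.082 = 2.1951
k* = 2.1951^(1/0.59) ≈ 3.7908
y* = (k*)^α = 3.7908^0.41 ≈ 1.7269

y* = 1.727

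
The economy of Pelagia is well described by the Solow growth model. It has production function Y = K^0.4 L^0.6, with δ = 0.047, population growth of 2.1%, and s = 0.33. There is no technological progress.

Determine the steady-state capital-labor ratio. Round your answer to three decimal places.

k* ≈ 13.910

At the steady state, Δk = 0, so s·k^α = (n + δ)·k.
Dividing both sides by k: k^(1−α) = s / (n + δ).
k^0.6 = 0.33 / (0.021 + 0.047) = 0.33 / 0.068 = 4.8529
k* = 4.8529^(1/0.6) ≈ 13.9103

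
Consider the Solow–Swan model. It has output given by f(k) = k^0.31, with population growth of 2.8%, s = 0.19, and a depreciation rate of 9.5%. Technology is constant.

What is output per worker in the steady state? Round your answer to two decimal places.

y* = 1.22

In steady state, investment equals break-even investment: s·k^α = (n + δ)·k.
Rearranging, k^(1−α) = s / (n + δ).
k^0.69 = 0.19 / (0.028 + 0.095) = 0.19 / 0.123 = 1.5447
k* = 1.5447^(1/0.69) ≈ 1.8780
y* = (k*)^α = 1.8780^0.31 ≈ 1.2158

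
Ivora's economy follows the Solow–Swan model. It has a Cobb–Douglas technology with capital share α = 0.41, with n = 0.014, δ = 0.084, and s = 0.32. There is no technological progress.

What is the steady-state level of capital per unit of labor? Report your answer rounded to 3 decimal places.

k* ≈ 7.431

In steady state, investment equals break-even investment: s·k^α = (n + δ)·k.
Rearranging, k^(1−α) = s / (n + δ).
k^0.59 = 0.32 / (0.014 + 0.084) = 0.32 / 0.098 = 3.2653
k* = 3.2653^(1/0.59) ≈ 7.4312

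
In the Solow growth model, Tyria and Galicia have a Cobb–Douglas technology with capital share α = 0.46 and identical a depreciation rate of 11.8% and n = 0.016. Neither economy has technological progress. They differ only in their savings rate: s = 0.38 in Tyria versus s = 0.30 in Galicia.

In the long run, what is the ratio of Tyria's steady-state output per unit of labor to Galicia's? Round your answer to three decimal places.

Steady-state y* = [s/(n + δ)]^(α/(1−α)), so the ratio is [ (s_T/(n + δ)_T) / (s_G/(n + δ)_G) ]^0.8519.
s_T/(n + δ)_T = 0.38/0.134 = 2.8358; s_G/(n + δ)_G = 0.30/0.134 = 2.2388.
Ratio = (2.8358/2.2388)^0.8519 = 1.2667^0.8519 ≈ 1.2231

ratio ≈ 1.223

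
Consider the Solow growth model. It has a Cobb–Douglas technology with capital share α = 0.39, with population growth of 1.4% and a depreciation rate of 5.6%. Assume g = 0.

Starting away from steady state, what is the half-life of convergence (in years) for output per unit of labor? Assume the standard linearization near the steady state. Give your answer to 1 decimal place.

Near the steady state the convergence rate is λ = (1 − α)(n + δ).
λ = (1 − 0.39) × 0.070 = 0.61 × 0.070 = 0.0427
Half-life = ln 2 / λ = 0.6931 / 0.0427 ≈ 16.23 years

about 16.2 years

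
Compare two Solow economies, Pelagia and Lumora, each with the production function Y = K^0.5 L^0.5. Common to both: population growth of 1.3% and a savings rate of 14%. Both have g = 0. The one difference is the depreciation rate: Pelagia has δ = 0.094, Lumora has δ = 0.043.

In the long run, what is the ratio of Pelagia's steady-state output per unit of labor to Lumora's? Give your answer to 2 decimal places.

ratio ≈ 0.52

Steady-state y* = [s/(n + δ)]^(α/(1−α)), so the ratio is [ (s_P/(n + δ)_P) / (s_L/(n + δ)_L) ]^1.
s_P/(n + δ)_P = 0.14/0.107 = 1.3084; s_L/(n + δ)_L = 0.14/0.056 = 2.5000.
Ratio = (1.3084/2.5000)^1 = 0.5234^1 ≈ 0.5234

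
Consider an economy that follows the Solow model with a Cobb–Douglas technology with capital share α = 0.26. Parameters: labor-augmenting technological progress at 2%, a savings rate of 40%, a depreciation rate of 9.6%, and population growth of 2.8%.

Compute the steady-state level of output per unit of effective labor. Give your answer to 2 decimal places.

In steady state, investment equals break-even investment: s·k^α = (n + g + δ)·k.
Dividing both sides by k: k^(1−α) = s / (n + g + δ).
k^0.74 = 0.40 / (0.028 + 0.020 + 0.096) = 0.40 / 0.144 = 2.7778
k* = 2.7778^(1/0.74) ≈ 3.9774
y* = (k*)^α = 3.9774^0.26 ≈ 1.4318

y* = 1.43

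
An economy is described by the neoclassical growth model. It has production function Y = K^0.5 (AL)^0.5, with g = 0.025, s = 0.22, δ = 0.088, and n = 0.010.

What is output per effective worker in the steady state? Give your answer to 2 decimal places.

At the steady state, Δk = 0, so s·k^α = (n + g + δ)·k.
Dividing both sides by k: k^(1−α) = s / (n + g + δ).
k^0.5 = 0.22 / (0.010 + 0.025 + 0.088) = 0.22 / 0.123 = 1.7886
k* = 1.7886^(1/0.5) ≈ 3.1991
y* = (k*)^α = 3.1991^0.5 ≈ 1.7886

y* = 1.79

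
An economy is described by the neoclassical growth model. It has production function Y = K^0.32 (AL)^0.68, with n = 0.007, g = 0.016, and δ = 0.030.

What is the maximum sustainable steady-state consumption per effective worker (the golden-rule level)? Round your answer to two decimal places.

c_gold ≈ 1.58

At the golden rule, f'(k) = n + g + δ, so α·k^(α−1) = n + g + δ and k_gold = (α/(n + g + δ))^(1/(1−α)).
k_gold = (0.32/0.053)^(1/0.68) = 6.0377^1.4706 ≈ 14.0718
c_gold = f(k_gold) − (n + g + δ)·k_gold = 2.3306 − 0.053×14.0718 ≈ 1.5848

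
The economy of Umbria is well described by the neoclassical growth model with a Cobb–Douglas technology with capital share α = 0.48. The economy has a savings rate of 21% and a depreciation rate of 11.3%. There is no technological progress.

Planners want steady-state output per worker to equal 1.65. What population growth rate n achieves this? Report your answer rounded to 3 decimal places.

n ≈ 0.009

Steady state requires s·f(k) = (n + δ)·k, i.e. s·k^α = (n + δ)·k.
Since y* = [s/(n + δ)]^(α/(1−α)), we have s/(n + δ) = (y*)^((1−α)/α) = 1.65^1.0833 = 1.7203.
Therefore n + δ = s / 1.7203 = 0.21 / 1.7203 = 0.1221, so n = 0.1221 − 0.113 = 0.0091.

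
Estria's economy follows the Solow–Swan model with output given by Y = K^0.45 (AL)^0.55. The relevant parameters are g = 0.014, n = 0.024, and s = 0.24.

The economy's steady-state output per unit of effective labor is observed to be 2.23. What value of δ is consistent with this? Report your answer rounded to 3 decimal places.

δ ≈ 0.052

At the steady state, Δk = 0, so s·k^α = (n + g + δ)·k.
Since y* = [s/(n + g + δ)]^(α/(1−α)), we have s/(n + g + δ) = (y*)^((1−α)/α) = 2.23^1.2222 = 2.6650.
Therefore n + g + δ = s / 2.6650 = 0.24 / 2.6650 = 0.0901, so δ = 0.0901 − 0.038 = 0.0521.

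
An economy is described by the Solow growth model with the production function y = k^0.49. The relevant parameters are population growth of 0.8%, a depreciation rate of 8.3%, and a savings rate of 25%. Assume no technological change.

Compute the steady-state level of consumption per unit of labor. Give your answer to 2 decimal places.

In steady state, investment equals break-even investment: s·k^α = (n + δ)·k.
Rearranging, k^(1−α) = s / (n + δ).
k^0.51 = 0.25 / (0.008 + 0.083) = 0.25 / 0.091 = 2.7473
k* = 2.7473^(1/0.51) ≈ 7.2544
y* = (k*)^α = 7.2544^0.49 ≈ 2.6406
c* = (1 − s)·y* = (1 − 0.25) × 2.6406 ≈ 1.9805

c* ≈ 1.98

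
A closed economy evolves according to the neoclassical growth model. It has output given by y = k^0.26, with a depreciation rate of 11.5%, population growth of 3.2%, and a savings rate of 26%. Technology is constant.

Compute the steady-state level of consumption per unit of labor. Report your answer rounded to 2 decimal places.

c* = 0.90

At the steady state, Δk = 0, so s·k^α = (n + δ)·k.
Rearranging, k^(1−α) = s / (n + δ).
k^0.74 = 0.26 / (0.032 + 0.115) = 0.26 / 0.147 = 1.7687
k* = 1.7687^(1/0.74) ≈ 2.1611
y* = (k*)^α = 2.1611^0.26 ≈ 1.2218
c* = (1 − s)·y* = (1 − 0.26) × 1.2218 ≈ 0.9041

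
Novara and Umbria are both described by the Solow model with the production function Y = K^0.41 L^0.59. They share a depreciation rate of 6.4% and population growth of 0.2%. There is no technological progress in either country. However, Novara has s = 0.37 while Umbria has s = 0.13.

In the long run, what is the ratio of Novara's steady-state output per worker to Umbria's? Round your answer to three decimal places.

Steady-state y* = [s/(n + δ)]^(α/(1−α)), so the ratio is [ (s_N/(n + δ)_N) / (s_U/(n + δ)_U) ]^0.6949.
s_N/(n + δ)_N = 0.37/0.066 = 5.6061; s_U/(n + δ)_U = 0.13/0.066 = 1.9697.
Ratio = (5.6061/1.9697)^0.6949 = 2.8462^0.6949 ≈ 2.0686

y*_N / y*_U ≈ 2.069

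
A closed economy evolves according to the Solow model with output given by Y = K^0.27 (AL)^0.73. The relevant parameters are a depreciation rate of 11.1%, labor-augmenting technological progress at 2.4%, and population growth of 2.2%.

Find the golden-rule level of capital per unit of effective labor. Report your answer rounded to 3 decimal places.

The golden rule sets f'(k) = n + g + δ, i.e. α·k^(α−1) = n + g + δ.
So k^(1−α) = α / (n + g + δ) = 0.27 / 0.157 = 1.7197.
k_gold = 1.7197^(1/0.73) ≈ 2.1015

k_gold ≈ 2.102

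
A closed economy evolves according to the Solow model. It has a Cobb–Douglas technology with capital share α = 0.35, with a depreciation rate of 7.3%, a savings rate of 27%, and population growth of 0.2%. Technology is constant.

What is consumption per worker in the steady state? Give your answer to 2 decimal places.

c* ≈ 1.46

In steady state, investment equals break-even investment: s·k^α = (n + δ)·k.
Dividing both sides by k: k^(1−α) = s / (n + δ).
k^0.65 = 0.27 / (0.002 + 0.073) = 0.27 / 0.075 = 3.6000
k* = 3.6000^(1/0.65) ≈ 7.1755
y* = (k*)^α = 7.1755^0.35 ≈ 1.9932
c* = (1 − s)·y* = (1 − 0.27) × 1.9932 ≈ 1.4550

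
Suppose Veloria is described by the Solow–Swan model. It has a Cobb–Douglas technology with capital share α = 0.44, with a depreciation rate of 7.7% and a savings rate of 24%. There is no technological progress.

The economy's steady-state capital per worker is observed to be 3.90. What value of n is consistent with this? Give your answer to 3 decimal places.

n ≈ 0.035

In steady state, investment equals break-even investment: s·k^α = (n + δ)·k.
So s / (n + δ) = (k*)^(1−α) = 3.90^0.56 = 2.1429.
Therefore n + δ = s / 2.1429 = 0.24 / 2.1429 = 0.1120, so n = 0.1120 − 0.077 = 0.0350.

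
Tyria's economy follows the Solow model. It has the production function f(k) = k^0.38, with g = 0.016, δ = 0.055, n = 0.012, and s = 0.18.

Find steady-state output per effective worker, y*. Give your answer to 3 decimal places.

In steady state, investment equals break-even investment: s·k^α = (n + g + δ)·k.
Rearranging, k^(1−α) = s / (n + g + δ).
k^0.62 = 0.18 / (0.012 + 0.016 + 0.055) = 0.18 / 0.083 = 2.1687
k* = 2.1687^(1/0.62) ≈ 3.4854
y* = (k*)^α = 3.4854^0.38 ≈ 1.6071

y* ≈ 1.607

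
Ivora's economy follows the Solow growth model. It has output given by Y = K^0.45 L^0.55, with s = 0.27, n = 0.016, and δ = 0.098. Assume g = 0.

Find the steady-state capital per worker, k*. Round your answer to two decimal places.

k* = 4.80

Steady state requires s·f(k) = (n + δ)·k, i.e. s·k^α = (n + δ)·k.
Dividing both sides by k: k^(1−α) = s / (n + δ).
k^0.55 = 0.27 / (0.016 + 0.098) = 0.27 / 0.114 = 2.3684
k* = 2.3684^(1/0.55) ≈ 4.7954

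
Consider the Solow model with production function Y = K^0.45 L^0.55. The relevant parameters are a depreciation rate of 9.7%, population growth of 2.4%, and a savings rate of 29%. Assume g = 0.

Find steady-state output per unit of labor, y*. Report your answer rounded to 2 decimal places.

At the steady state, Δk = 0, so s·k^α = (n + δ)·k.
Rearranging, k^(1−α) = s / (n + δ).
k^0.55 = 0.29 / (0.024 + 0.097) = 0.29 / 0.121 = 2.3967
k* = 2.3967^(1/0.55) ≈ 4.9001
y* = (k*)^α = 4.9001^0.45 ≈ 2.0445

y* ≈ 2.04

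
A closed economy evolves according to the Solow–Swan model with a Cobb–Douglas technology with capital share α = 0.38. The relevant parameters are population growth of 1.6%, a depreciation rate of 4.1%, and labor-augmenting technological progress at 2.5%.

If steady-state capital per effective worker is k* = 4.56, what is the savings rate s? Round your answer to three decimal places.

s ≈ 0.210

In steady state, investment equals break-even investment: s·k^α = (n + g + δ)·k.
So s / (n + g + δ) = (k*)^(1−α) = 4.56^0.62 = 2.5619.
Therefore s = 2.5619 × (n + g + δ) = 2.5619 × 0.082 = 0.2101.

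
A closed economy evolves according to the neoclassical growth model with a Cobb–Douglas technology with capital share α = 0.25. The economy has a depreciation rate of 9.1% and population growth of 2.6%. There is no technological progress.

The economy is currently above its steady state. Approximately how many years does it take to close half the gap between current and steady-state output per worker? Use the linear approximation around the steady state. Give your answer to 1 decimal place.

half-life ≈ 7.9 years

Near the steady state the convergence rate is λ = (1 − α)(n + δ).
λ = (1 − 0.25) × 0.117 = 0.75 × 0.117 = 0.08775
Half-life = ln 2 / λ = 0.6931 / 0.08775 ≈ 7.90 years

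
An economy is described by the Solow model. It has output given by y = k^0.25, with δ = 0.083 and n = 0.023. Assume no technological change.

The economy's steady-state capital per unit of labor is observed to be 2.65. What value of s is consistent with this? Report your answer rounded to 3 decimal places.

s ≈ 0.220

At the steady state, Δk = 0, so s·k^α = (n + δ)·k.
So s / (n + δ) = (k*)^(1−α) = 2.65^0.75 = 2.0770.
Therefore s = 2.0770 × (n + δ) = 2.0770 × 0.106 = 0.2202.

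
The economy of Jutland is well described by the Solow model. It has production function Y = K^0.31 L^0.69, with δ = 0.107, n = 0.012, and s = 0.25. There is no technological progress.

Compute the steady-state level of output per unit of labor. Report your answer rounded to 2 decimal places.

y* ≈ 1.40

At the steady state, Δk = 0, so s·k^α = (n + δ)·k.
Dividing both sides by k: k^(1−α) = s / (n + δ).
k^0.69 = 0.25 / (0.012 + 0.107) = 0.25 / 0.119 = 2.1008
k* = 2.1008^(1/0.69) ≈ 2.9324
y* = (k*)^α = 2.9324^0.31 ≈ 1.3959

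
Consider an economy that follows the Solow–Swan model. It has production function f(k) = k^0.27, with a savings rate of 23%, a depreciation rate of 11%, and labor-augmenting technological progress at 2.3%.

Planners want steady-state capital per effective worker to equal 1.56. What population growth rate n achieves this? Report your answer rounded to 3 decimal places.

Steady state requires s·f(k) = (n + g + δ)·k, i.e. s·k^α = (n + g + δ)·k.
So s / (n + g + δ) = (k*)^(1−α) = 1.56^0.73 = 1.3835.
Therefore n + g + δ = s / 1.3835 = 0.23 / 1.3835 = 0.1662, so n = 0.1662 − 0.133 = 0.0332.

n ≈ 0.033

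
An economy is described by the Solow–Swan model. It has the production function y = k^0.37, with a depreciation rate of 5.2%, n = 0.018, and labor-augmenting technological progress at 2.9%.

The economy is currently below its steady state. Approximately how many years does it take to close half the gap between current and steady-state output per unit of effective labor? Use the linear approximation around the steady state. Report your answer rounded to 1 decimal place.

about 11.1 years

Near the steady state the convergence rate is λ = (1 − α)(n + g + δ).
λ = (1 − 0.37) × 0.099 = 0.63 × 0.099 = 0.06237
Half-life = ln 2 / λ = 0.6931 / 0.06237 ≈ 11.11 years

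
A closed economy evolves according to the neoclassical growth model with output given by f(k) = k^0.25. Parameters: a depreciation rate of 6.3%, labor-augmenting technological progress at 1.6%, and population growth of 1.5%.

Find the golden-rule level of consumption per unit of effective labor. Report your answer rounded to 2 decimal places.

c_gold ≈ 1.04

At the golden rule, f'(k) = n + g + δ, so α·k^(α−1) = n + g + δ and k_gold = (α/(n + g + δ))^(1/(1−α)).
k_gold = (0.25/0.094)^(1/0.75) = 2.6596^1.3333 ≈ 3.6847
c_gold = f(k_gold) − (n + g + δ)·k_gold = 1.3855 − 0.094×3.6847 ≈ 1.0391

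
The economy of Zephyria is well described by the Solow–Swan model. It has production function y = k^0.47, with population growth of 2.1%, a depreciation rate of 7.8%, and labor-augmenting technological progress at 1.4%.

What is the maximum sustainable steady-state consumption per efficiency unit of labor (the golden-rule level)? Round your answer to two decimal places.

At the golden rule, f'(k) = n + g + δ, so α·k^(α−1) = n + g + δ and k_gold = (α/(n + g + δ))^(1/(1−α)).
k_gold = (0.47/0.113)^(1/0.53) = 4.1593^1.8868 ≈ 14.7220
c_gold = f(k_gold) − (n + g + δ)·k_gold = 3.5395 − 0.113×14.7220 ≈ 1.8759

c_gold ≈ 1.88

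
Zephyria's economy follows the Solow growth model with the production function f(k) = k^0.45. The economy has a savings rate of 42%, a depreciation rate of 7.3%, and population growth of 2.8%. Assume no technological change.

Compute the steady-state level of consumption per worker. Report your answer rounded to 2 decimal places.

c* ≈ 1.86

In steady state, investment equals break-even investment: s·k^α = (n + δ)·k.
Dividing both sides by k: k^(1−α) = s / (n + δ).
k^0.55 = 0.42 / (0.028 + 0.073) = 0.42 / 0.101 = 4.1584
k* = 4.1584^(1/0.55) ≈ 13.3451
y* = (k*)^α = 13.3451^0.45 ≈ 3.2092
c* = (1 − s)·y* = (1 − 0.42) × 3.2092 ≈ 1.8613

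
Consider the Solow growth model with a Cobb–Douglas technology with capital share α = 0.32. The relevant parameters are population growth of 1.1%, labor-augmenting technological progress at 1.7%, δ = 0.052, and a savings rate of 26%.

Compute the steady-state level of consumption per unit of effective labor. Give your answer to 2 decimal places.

Steady state requires s·f(k) = (n + g + δ)·k, i.e. s·k^α = (n + g + δ)·k.
Rearranging, k^(1−α) = s / (n + g + δ).
k^0.68 = 0.26 / (0.011 + 0.017 + 0.052) = 0.26 / 0.080 = 3.2500
k* = 3.2500^(1/0.68) ≈ 5.6594
y* = (k*)^α = 5.6594^0.32 ≈ 1.7414
c* = (1 − s)·y* = (1 − 0.26) × 1.7414 ≈ 1.2886

c* ≈ 1.29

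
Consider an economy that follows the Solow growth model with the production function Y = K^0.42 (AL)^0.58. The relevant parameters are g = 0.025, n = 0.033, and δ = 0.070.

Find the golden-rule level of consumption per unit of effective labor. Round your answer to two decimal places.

c_gold ≈ 1.37

At the golden rule, f'(k) = n + g + δ, so α·k^(α−1) = n + g + δ and k_gold = (α/(n + g + δ))^(1/(1−α)).
k_gold = (0.42/0.128)^(1/0.58) = 3.2813^1.7241 ≈ 7.7574
c_gold = f(k_gold) − (n + g + δ)·k_gold = 2.3642 − 0.128×7.7574 ≈ 1.3713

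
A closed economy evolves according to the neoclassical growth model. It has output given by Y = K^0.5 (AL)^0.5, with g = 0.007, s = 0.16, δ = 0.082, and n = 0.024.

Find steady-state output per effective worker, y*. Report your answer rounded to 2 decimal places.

y* ≈ 1.42

At the steady state, Δk = 0, so s·k^α = (n + g + δ)·k.
Rearranging, k^(1−α) = s / (n + g + δ).
k^0.5 = 0.16 / (0.024 + 0.007 + 0.082) = 0.16 / 0.113 = 1.4159
k* = 1.4159^(1/0.5) ≈ 2.0048
y* = (k*)^α = 2.0048^0.5 ≈ 1.4159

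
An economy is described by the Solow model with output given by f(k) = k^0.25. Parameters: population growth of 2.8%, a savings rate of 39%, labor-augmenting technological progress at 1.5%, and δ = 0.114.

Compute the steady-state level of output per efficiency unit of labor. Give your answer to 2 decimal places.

y* = 1.35

Steady state requires s·f(k) = (n + g + δ)·k, i.e. s·k^α = (n + g + δ)·k.
Dividing both sides by k: k^(1−α) = s / (n + g + δ).
k^0.75 = 0.39 / (0.028 + 0.015 + 0.114) = 0.39 / 0.157 = 2.4841
k* = 2.4841^(1/0.75) ≈ 3.3643
y* = (k*)^α = 3.3643^0.25 ≈ 1.3543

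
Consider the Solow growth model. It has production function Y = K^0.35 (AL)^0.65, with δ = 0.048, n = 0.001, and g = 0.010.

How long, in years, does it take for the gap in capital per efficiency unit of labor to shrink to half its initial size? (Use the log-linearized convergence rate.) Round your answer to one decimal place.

t_½ ≈ 18.1 years

Near the steady state the convergence rate is λ = (1 − α)(n + g + δ).
λ = (1 − 0.35) × 0.059 = 0.65 × 0.059 = 0.03835
Half-life = ln 2 / λ = 0.6931 / 0.03835 ≈ 18.07 years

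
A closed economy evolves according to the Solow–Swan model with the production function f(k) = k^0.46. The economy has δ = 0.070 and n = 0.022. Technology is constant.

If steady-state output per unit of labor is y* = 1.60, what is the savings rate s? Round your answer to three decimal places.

At the steady state, Δk = 0, so s·k^α = (n + δ)·k.
Since y* = [s/(n + δ)]^(α/(1−α)), we have s/(n + δ) = (y*)^((1−α)/α) = 1.60^1.1739 = 1.7363.
Therefore s = 1.7363 × (n + δ) = 1.7363 × 0.092 = 0.1597.

s ≈ 0.160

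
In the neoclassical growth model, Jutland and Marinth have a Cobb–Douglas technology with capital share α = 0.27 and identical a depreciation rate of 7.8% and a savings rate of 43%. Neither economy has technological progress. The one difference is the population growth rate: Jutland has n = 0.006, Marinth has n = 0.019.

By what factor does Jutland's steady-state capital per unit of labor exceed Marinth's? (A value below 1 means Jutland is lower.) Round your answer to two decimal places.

Steady-state k* = [s/(n + δ)]^(1/(1−α)), so the ratio is [ (s_J/(n + δ)_J) / (s_M/(n + δ)_M) ]^1.3699.
s_J/(n + δ)_J = 0.43/0.084 = 5.1190; s_M/(n + δ)_M = 0.43/0.097 = 4.4330.
Ratio = (5.1190/4.4330)^1.3699 = 1.1547^1.3699 ≈ 1.2178

k*_J / k*_M ≈ 1.22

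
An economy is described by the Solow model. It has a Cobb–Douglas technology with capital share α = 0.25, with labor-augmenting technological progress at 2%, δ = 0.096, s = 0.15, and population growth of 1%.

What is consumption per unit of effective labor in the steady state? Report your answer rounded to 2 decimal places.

c* ≈ 0.90

Steady state requires s·f(k) = (n + g + δ)·k, i.e. s·k^α = (n + g + δ)·k.
Dividing both sides by k: k^(1−α) = s / (n + g + δ).
k^0.75 = 0.15 / (0.010 + 0.020 + 0.096) = 0.15 / 0.126 = 1.1905
k* = 1.1905^(1/0.75) ≈ 1.2617
y* = (k*)^α = 1.2617^0.25 ≈ 1.0598
c* = (1 − s)·y* = (1 − 0.15) × 1.0598 ≈ 0.9008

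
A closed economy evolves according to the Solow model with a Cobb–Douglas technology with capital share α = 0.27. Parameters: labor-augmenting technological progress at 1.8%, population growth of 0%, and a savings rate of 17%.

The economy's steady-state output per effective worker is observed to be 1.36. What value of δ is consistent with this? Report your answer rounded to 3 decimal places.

In steady state, investment equals break-even investment: s·k^α = (n + g + δ)·k.
Since y* = [s/(n + g + δ)]^(α/(1−α)), we have s/(n + g + δ) = (y*)^((1−α)/α) = 1.36^2.7037 = 2.2964.
Therefore n + g + δ = s / 2.2964 = 0.17 / 2.2964 = 0.0740, so δ = 0.0740 − 0.018 = 0.0560.

δ ≈ 0.056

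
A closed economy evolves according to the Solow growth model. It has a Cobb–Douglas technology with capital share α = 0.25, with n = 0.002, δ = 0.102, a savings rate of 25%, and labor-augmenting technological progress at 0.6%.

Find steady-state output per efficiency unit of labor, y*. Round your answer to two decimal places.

Steady state requires s·f(k) = (n + g + δ)·k, i.e. s·k^α = (n + g + δ)·k.
Dividing both sides by k: k^(1−α) = s / (n + g + δ).
k^0.75 = 0.25 / (0.002 + 0.006 + 0.102) = 0.25 / 0.110 = 2.2727
k* = 2.2727^(1/0.75) ≈ 2.9881
y* = (k*)^α = 2.9881^0.25 ≈ 1.3148

y* ≈ 1.31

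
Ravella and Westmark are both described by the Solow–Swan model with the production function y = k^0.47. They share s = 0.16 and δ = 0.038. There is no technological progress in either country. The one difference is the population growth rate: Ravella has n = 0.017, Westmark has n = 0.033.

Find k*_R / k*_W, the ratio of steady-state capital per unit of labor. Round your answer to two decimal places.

Steady-state k* = [s/(n + δ)]^(1/(1−α)), so the ratio is [ (s_R/(n + δ)_R) / (s_W/(n + δ)_W) ]^1.8868.
s_R/(n + δ)_R = 0.16/0.055 = 2.9091; s_W/(n + δ)_W = 0.16/0.071 = 2.2535.
Ratio = (2.9091/2.2535)^1.8868 = 1.2909^1.8868 ≈ 1.6189

k*_R / k*_W ≈ 1.62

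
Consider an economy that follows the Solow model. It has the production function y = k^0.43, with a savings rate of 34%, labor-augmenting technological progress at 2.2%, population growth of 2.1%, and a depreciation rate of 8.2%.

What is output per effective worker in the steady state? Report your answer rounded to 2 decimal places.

y* ≈ 2.13

Steady state requires s·f(k) = (n + g + δ)·k, i.e. s·k^α = (n + g + δ)·k.
Rearranging, k^(1−α) = s / (n + g + δ).
k^0.57 = 0.34 / (0.021 + 0.022 + 0.082) = 0.34 / 0.125 = 2.7200
k* = 2.7200^(1/0.57) ≈ 5.7863
y* = (k*)^α = 5.7863^0.43 ≈ 2.1273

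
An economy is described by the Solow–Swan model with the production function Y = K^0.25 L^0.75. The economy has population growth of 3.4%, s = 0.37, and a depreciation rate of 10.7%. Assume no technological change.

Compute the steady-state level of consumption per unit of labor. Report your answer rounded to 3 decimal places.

c* = 0.869

At the steady state, Δk = 0, so s·k^α = (n + δ)·k.
Dividing both sides by k: k^(1−α) = s / (n + δ).
k^0.75 = 0.37 / (0.034 + 0.107) = 0.37 / 0.141 = 2.6241
k* = 2.6241^(1/0.75) ≈ 3.6194
y* = (k*)^α = 3.6194^0.25 ≈ 1.3793
c* = (1 − s)·y* = (1 − 0.37) × 1.3793 ≈ 0.8690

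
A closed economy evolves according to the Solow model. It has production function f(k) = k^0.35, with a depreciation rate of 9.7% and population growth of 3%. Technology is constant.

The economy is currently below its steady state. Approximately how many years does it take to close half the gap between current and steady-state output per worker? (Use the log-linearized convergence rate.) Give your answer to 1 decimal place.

about 8.4 years

Near the steady state the convergence rate is λ = (1 − α)(n + δ).
λ = (1 − 0.35) × 0.127 = 0.65 × 0.127 = 0.08255
Half-life = ln 2 / λ = 0.6931 / 0.08255 ≈ 8.40 years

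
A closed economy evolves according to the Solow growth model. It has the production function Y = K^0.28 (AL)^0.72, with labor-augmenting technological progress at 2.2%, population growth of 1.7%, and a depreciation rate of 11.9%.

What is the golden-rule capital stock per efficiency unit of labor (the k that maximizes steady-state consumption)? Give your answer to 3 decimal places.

The golden rule sets f'(k) = n + g + δ, i.e. α·k^(α−1) = n + g + δ.
So k^(1−α) = α / (n + g + δ) = 0.28 / 0.158 = 1.7722.
k_gold = 1.7722^(1/0.72) ≈ 2.2139

k_gold ≈ 2.214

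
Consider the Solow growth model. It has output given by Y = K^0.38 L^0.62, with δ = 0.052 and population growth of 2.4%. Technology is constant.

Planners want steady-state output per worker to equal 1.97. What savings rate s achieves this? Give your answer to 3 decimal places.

s ≈ 0.230

Steady state requires s·f(k) = (n + δ)·k, i.e. s·k^α = (n + δ)·k.
Since y* = [s/(n + δ)]^(α/(1−α)), we have s/(n + δ) = (y*)^((1−α)/α) = 1.97^1.6316 = 3.0231.
Therefore s = 3.0231 × (n + δ) = 3.0231 × 0.076 = 0.2298.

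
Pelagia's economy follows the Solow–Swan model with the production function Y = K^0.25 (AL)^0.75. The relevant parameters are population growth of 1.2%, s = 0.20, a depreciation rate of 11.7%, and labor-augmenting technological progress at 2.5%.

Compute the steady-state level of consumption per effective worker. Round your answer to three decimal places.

In steady state, investment equals break-even investment: s·k^α = (n + g + δ)·k.
Rearranging, k^(1−α) = s / (n + g + δ).
k^0.75 = 0.20 / (0.012 + 0.025 + 0.117) = 0.20 / 0.154 = 1.2987
k* = 1.2987^(1/0.75) ≈ 1.4169
y* = (k*)^α = 1.4169^0.25 ≈ 1.0910
c* = (1 − s)·y* = (1 − 0.20) × 1.0910 ≈ 0.8728

c* ≈ 0.873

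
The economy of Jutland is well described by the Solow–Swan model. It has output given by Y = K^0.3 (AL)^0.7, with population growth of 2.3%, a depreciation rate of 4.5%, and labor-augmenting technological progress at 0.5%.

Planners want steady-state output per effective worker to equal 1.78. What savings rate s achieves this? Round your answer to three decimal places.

At the steady state, Δk = 0, so s·k^α = (n + g + δ)·k.
Since y* = [s/(n + g + δ)]^(α/(1−α)), we have s/(n + g + δ) = (y*)^((1−α)/α) = 1.78^2.3333 = 3.8398.
Therefore s = 3.8398 × (n + g + δ) = 3.8398 × 0.073 = 0.2803.

s ≈ 0.280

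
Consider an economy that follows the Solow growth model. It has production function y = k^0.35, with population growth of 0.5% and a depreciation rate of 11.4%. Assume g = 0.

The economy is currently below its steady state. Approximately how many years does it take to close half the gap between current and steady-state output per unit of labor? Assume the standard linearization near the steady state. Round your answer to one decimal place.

half-life ≈ 9.0 years

Near the steady state the convergence rate is λ = (1 − α)(n + δ).
λ = (1 − 0.35) × 0.119 = 0.65 × 0.119 = 0.07735
Half-life = ln 2 / λ = 0.6931 / 0.07735 ≈ 8.96 years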